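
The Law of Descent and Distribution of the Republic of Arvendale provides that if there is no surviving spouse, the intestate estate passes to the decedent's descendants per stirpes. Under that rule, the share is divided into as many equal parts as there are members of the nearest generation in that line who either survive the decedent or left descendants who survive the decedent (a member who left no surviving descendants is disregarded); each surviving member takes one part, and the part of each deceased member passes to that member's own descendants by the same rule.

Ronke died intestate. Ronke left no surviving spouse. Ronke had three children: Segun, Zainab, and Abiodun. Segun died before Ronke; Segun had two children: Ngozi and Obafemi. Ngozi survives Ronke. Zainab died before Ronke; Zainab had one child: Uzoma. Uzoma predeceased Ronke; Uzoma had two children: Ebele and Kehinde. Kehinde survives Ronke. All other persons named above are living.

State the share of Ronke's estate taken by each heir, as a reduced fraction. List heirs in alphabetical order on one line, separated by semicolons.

There is no surviving spouse, so the entire estate passes to Ronke's descendants per stirpes.
The estate is divided into 3 equal shares of 1/3 among Segun, Zainab, Abiodun.
Segun predeceased; the 1/3 allotted to Segun's branch passes to Segun's issue by representation.
The 1/3 is divided into 2 equal shares of 1/6 among Ngozi, Obafemi.
Ngozi is living and takes 1/6.
Obafemi is living and takes 1/6.
Zainab predeceased; the 1/3 allotted to Zainab's branch passes to Zainab's issue by representation.
Uzoma's line is the sole branch at this level, so the full 1/3 passes to Uzoma's issue by representation.
The 1/3 is divided into 2 equal shares of 1/6 among Ebele, Kehinde.
Ebele is living and takes 1/6.
Kehinde is living and takes 1/6.
Abiodun is living and takes 1/3.

Abiodun 1/3; Ebele 1/6; Kehinde 1/6; Ngozi 1/6; Obafemi 1/6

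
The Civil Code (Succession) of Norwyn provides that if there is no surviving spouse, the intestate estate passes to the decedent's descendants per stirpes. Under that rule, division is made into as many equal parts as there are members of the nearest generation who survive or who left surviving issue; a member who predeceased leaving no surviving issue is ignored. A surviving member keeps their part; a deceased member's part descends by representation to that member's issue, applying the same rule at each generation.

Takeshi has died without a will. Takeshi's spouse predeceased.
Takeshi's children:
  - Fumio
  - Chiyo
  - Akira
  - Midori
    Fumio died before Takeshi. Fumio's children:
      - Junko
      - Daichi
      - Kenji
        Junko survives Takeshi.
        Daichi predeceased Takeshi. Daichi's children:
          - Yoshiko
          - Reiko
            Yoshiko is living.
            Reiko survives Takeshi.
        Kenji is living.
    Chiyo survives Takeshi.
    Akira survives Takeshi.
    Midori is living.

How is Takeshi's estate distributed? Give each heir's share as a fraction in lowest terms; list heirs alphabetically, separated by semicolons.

There is no surviving spouse, so the entire estate passes to Takeshi's descendants per stirpes.
The estate is divided into 4 equal shares of 1/4 among Fumio, Chiyo, Akira, Midori.
Fumio predeceased; the 1/4 allotted to Fumio's branch passes to Fumio's issue by representation.
The 1/4 is divided into 3 equal shares of 1/12 among Junko, Daichi, Kenji.
Junko is living and takes 1/12.
Daichi predeceased; the 1/12 allotted to Daichi's branch passes to Daichi's issue by representation.
The 1/12 is divided into 2 equal shares of 1/24 among Yoshiko, Reiko.
Yoshiko is living and takes 1/24.
Reiko is living and takes 1/24.
Kenji is living and takes 1/12.
Chiyo is living and takes 1/4.
Akira is living and takes 1/4.
Midori is living and takes 1/4.

Akira 1/4; Chiyo 1/4; Junko 1/12; Kenji 1/12; Midori 1/4; Reiko 1/24; Yoshiko 1/24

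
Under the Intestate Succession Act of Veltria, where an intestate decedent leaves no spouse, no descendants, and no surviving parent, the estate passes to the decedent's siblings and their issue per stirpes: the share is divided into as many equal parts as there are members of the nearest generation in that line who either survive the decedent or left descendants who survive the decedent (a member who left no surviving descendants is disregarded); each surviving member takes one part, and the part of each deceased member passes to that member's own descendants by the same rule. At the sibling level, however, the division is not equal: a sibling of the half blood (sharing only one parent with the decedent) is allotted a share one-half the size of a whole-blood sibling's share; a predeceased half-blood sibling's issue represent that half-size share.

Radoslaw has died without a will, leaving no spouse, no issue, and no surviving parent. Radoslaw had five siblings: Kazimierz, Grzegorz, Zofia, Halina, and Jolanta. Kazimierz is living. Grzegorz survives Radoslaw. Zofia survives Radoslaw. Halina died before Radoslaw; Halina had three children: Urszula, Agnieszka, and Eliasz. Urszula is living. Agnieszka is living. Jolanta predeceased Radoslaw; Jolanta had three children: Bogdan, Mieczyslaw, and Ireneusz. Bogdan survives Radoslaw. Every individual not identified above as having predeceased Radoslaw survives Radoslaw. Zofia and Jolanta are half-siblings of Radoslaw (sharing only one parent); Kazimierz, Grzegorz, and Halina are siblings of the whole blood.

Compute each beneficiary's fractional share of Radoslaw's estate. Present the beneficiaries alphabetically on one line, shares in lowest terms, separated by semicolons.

No spouse, descendants, or parent survives, so the estate passes to Radoslaw's siblings per stirpes.
Half-blood siblings count for one-half the weight of whole-blood siblings at the initial division.
Dividing 1 in proportion to weights (total weight 4): Kazimierz (weight 1) → 1/4; Grzegorz (weight 1) → 1/4; Zofia (weight 1/2) → 1/8; Halina (weight 1) → 1/4; Jolanta (weight 1/2) → 1/8.
Kazimierz is living and takes 1/4.
Grzegorz is living and takes 1/4.
Zofia is living and takes 1/8.
Halina predeceased; the 1/4 allotted to Halina's branch passes to Halina's issue by representation.
The 1/4 is divided into 3 equal shares of 1/12 among Urszula, Agnieszka, Eliasz.
Urszula is living and takes 1/12.
Agnieszka is living and takes 1/12.
Eliasz is living and takes 1/12.
Jolanta predeceased; the 1/8 allotted to Jolanta's branch passes to Jolanta's issue by representation.
The 1/8 is divided into 3 equal shares of 1/24 among Bogdan, Mieczyslaw, Ireneusz.
Bogdan is living and takes 1/24.
Mieczyslaw is living and takes 1/24.
Ireneusz is living and takes 1/24.

Agnieszka 1/12; Bogdan 1/24; Eliasz 1/12; Grzegorz 1/4; Ireneusz 1/24; Kazimierz 1/4; Mieczyslaw 1/24; Urszula 1/12; Zofia 1/8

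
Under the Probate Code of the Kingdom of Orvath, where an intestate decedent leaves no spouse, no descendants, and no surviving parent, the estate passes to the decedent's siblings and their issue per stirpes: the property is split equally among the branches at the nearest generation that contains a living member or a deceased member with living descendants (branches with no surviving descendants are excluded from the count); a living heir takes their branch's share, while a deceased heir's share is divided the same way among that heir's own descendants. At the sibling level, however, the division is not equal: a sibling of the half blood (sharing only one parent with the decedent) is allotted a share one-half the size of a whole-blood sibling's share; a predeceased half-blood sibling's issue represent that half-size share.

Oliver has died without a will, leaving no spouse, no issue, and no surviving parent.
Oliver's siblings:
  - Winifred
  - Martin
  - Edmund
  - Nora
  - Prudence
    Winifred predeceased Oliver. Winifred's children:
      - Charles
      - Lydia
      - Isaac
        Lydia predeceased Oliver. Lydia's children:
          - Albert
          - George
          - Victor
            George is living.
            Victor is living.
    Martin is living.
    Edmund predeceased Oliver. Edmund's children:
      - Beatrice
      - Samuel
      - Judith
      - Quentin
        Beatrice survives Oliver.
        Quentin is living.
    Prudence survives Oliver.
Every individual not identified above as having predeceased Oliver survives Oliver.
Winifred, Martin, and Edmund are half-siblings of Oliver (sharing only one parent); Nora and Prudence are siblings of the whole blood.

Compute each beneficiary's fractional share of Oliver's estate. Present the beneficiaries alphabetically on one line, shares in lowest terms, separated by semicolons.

Albert 1/63; Beatrice 1/28; Charles 1/21; George 1/63; Isaac 1/21; Judith 1/28; Martin 1/7; Nora 2/7; Prudence 2/7; Quentin 1/28; Samuel 1/28; Victor 1/63

No spouse, descendants, or parent survives, so the estate passes to Oliver's siblings per stirpes.
Half-blood siblings count for one-half the weight of whole-blood siblings at the initial division.
Dividing 1 in proportion to weights (total weight 7/2): Winifred (weight 1/2) → 1/7; Martin (weight 1/2) → 1/7; Edmund (weight 1/2) → 1/7; Nora (weight 1) → 2/7; Prudence (weight 1) → 2/7.
Winifred predeceased; the 1/7 allotted to Winifred's branch passes to Winifred's issue by representation.
The 1/7 is divided into 3 equal shares of 1/21 among Charles, Lydia, Isaac.
Charles is living and takes 1/21.
Lydia predeceased; the 1/21 allotted to Lydia's branch passes to Lydia's issue by representation.
The 1/21 is divided into 3 equal shares of 1/63 among Albert, George, Victor.
Albert is living and takes 1/63.
George is living and takes 1/63.
Victor is living and takes 1/63.
Isaac is living and takes 1/21.
Martin is living and takes 1/7.
Edmund predeceased; the 1/7 allotted to Edmund's branch passes to Edmund's issue by representation.
The 1/7 is divided into 4 equal shares of 1/28 among Beatrice, Samuel, Judith, Quentin.
Beatrice is living and takes 1/28.
Samuel is living and takes 1/28.
Judith is living and takes 1/28.
Quentin is living and takes 1/28.
Nora is living and takes 2/7.
Prudence is living and takes 2/7.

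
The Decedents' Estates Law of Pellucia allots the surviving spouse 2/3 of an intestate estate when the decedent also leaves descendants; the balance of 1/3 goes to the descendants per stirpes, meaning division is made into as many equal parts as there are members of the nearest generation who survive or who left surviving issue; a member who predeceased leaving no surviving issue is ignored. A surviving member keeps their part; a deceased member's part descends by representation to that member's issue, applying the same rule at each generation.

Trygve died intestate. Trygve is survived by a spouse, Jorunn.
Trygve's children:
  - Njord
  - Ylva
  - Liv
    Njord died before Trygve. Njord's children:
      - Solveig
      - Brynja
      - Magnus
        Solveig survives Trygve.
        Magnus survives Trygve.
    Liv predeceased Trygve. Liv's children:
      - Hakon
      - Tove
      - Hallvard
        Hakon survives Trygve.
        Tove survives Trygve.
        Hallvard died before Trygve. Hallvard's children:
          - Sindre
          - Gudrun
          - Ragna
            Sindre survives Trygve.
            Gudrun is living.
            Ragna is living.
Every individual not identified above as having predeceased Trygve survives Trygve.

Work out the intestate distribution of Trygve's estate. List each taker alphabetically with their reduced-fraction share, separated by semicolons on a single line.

Brynja 1/27; Gudrun 1/81; Hakon 1/27; Jorunn 2/3; Magnus 1/27; Ragna 1/81; Sindre 1/81; Solveig 1/27; Tove 1/27; Ylva 1/9

Jorunn, as surviving spouse, takes 2/3.
The remaining 1/3 passes to Trygve's descendants per stirpes.
The 1/3 is divided into 3 equal shares of 1/9 among Njord, Ylva, Liv.
Njord predeceased; the 1/9 allotted to Njord's branch passes to Njord's issue by representation.
The 1/9 is divided into 3 equal shares of 1/27 among Solveig, Brynja, Magnus.
Solveig is living and takes 1/27.
Brynja is living and takes 1/27.
Magnus is living and takes 1/27.
Ylva is living and takes 1/9.
Liv predeceased; the 1/9 allotted to Liv's branch passes to Liv's issue by representation.
The 1/9 is divided into 3 equal shares of 1/27 among Hakon, Tove, Hallvard.
Hakon is living and takes 1/27.
Tove is living and takes 1/27.
Hallvard predeceased; the 1/27 allotted to Hallvard's branch passes to Hallvard's issue by representation.
The 1/27 is divided into 3 equal shares of 1/81 among Sindre, Gudrun, Ragna.
Sindre is living and takes 1/81.
Gudrun is living and takes 1/81.
Ragna is living and takes 1/81.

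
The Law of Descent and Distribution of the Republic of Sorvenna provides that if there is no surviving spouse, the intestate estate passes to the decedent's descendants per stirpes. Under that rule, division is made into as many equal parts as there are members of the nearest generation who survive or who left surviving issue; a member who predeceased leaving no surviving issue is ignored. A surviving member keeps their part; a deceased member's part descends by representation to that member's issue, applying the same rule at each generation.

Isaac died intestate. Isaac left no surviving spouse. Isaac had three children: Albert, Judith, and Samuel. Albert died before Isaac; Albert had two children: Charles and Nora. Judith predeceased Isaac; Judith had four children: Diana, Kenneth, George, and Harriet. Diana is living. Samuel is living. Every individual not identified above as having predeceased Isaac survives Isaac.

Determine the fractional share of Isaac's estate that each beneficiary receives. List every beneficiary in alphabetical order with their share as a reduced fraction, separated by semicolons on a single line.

Charles 1/6; Diana 1/12; George 1/12; Harriet 1/12; Kenneth 1/12; Nora 1/6; Samuel 1/3

There is no surviving spouse, so the entire estate passes to Isaac's descendants per stirpes.
The estate is divided into 3 equal shares of 1/3 among Albert, Judith, Samuel.
Albert predeceased; the 1/3 allotted to Albert's branch passes to Albert's issue by representation.
The 1/3 is divided into 2 equal shares of 1/6 among Charles, Nora.
Charles is living and takes 1/6.
Nora is living and takes 1/6.
Judith predeceased; the 1/3 allotted to Judith's branch passes to Judith's issue by representation.
The 1/3 is divided into 4 equal shares of 1/12 among Diana, Kenneth, George, Harriet.
Diana is living and takes 1/12.
Kenneth is living and takes 1/12.
George is living and takes 1/12.
Harriet is living and takes 1/12.
Samuel is living and takes 1/3.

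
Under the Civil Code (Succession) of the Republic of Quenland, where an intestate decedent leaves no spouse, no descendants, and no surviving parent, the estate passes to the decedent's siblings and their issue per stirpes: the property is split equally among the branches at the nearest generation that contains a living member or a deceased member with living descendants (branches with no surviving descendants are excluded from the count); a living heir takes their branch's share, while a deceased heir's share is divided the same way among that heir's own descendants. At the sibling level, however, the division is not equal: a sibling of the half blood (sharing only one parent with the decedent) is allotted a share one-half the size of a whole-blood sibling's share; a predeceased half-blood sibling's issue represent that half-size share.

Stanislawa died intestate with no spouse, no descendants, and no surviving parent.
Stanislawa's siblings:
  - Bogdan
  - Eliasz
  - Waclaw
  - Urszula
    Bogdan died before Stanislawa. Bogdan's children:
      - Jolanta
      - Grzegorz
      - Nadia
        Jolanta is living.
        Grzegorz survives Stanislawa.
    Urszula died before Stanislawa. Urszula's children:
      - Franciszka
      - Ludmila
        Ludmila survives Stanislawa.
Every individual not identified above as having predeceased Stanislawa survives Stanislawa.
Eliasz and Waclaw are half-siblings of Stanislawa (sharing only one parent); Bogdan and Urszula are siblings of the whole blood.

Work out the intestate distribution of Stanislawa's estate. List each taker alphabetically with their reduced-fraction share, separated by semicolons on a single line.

Eliasz 1/6; Franciszka 1/6; Grzegorz 1/9; Jolanta 1/9; Ludmila 1/6; Nadia 1/9; Waclaw 1/6

No spouse, descendants, or parent survives, so the estate passes to Stanislawa's siblings per stirpes.
Half-blood siblings count for one-half the weight of whole-blood siblings at the initial division.
Dividing 1 in proportion to weights (total weight 3): Bogdan (weight 1) → 1/3; Eliasz (weight 1/2) → 1/6; Waclaw (weight 1/2) → 1/6; Urszula (weight 1) → 1/3.
Bogdan predeceased; the 1/3 allotted to Bogdan's branch passes to Bogdan's issue by representation.
The 1/3 is divided into 3 equal shares of 1/9 among Jolanta, Grzegorz, Nadia.
Jolanta is living and takes 1/9.
Grzegorz is living and takes 1/9.
Nadia is living and takes 1/9.
Eliasz is living and takes 1/6.
Waclaw is living and takes 1/6.
Urszula predeceased; the 1/3 allotted to Urszula's branch passes to Urszula's issue by representation.
The 1/3 is divided into 2 equal shares of 1/6 among Franciszka, Ludmila.
Franciszka is living and takes 1/6.
Ludmila is living and takes 1/6.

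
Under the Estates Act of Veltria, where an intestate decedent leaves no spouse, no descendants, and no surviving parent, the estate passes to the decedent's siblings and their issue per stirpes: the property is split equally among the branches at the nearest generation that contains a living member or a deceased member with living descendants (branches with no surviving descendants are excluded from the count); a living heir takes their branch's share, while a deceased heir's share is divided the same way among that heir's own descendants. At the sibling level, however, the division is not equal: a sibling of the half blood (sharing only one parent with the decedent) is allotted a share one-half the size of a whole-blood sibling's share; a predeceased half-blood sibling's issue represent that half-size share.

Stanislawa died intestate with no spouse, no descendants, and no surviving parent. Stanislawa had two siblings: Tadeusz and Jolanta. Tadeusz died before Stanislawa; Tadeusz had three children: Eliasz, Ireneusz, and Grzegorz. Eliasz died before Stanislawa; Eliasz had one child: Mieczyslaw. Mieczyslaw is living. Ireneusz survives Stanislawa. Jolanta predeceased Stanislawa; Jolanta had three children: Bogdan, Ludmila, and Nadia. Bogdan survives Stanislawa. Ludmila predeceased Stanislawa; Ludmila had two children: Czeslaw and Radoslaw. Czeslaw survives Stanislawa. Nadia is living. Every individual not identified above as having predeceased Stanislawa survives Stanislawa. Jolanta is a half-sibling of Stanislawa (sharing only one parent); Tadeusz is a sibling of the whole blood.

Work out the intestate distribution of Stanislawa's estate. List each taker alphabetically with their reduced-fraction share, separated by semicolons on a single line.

No spouse, descendants, or parent survives, so the estate passes to Stanislawa's siblings per stirpes.
Half-blood siblings count for one-half the weight of whole-blood siblings at the initial division.
Dividing 1 in proportion to weights (total weight 3/2): Tadeusz (weight 1) → 2/3; Jolanta (weight 1/2) → 1/3.
Tadeusz predeceased; the 2/3 allotted to Tadeusz's branch passes to Tadeusz's issue by representation.
The 2/3 is divided into 3 equal shares of 2/9 among Eliasz, Ireneusz, Grzegorz.
Eliasz predeceased; the 2/9 allotted to Eliasz's branch passes to Eliasz's issue by representation.
Mieczyslaw is the sole taker at this level and receives the full 2/9.
Ireneusz is living and takes 2/9.
Grzegorz is living and takes 2/9.
Jolanta predeceased; the 1/3 allotted to Jolanta's branch passes to Jolanta's issue by representation.
The 1/3 is divided into 3 equal shares of 1/9 among Bogdan, Ludmila, Nadia.
Bogdan is living and takes 1/9.
Ludmila predeceased; the 1/9 allotted to Ludmila's branch passes to Ludmila's issue by representation.
The 1/9 is divided into 2 equal shares of 1/18 among Czeslaw, Radoslaw.
Czeslaw is living and takes 1/18.
Radoslaw is living and takes 1/18.
Nadia is living and takes 1/9.

Bogdan 1/9; Czeslaw 1/18; Grzegorz 2/9; Ireneusz 2/9; Mieczyslaw 2/9; Nadia 1/9; Radoslaw 1/18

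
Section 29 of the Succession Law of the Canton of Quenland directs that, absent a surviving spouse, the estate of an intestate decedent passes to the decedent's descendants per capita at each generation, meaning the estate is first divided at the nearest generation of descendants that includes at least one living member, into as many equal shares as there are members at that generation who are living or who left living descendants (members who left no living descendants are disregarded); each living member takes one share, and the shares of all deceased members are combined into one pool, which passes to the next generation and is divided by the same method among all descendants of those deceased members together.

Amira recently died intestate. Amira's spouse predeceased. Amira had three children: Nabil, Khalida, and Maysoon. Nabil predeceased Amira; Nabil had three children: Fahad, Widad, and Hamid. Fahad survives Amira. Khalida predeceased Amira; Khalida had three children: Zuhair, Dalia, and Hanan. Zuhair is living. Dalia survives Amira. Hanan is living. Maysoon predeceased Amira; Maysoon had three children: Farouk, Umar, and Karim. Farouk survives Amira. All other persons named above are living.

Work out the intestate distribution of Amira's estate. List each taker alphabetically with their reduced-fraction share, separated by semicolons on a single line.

Dalia 1/9; Fahad 1/9; Farouk 1/9; Hamid 1/9; Hanan 1/9; Karim 1/9; Umar 1/9; Widad 1/9; Zuhair 1/9

There is no surviving spouse, so the entire estate passes to Amira's descendants per capita at each generation.
No one at generation 1 (Nabil, Khalida, Maysoon) is living; moving to the next generation.
At generation 2 (Fahad, Widad, Hamid, Zuhair, Dalia, Hanan, Farouk, Umar, Karim) there are 9 shares of (1)/9 = 1/9 each.
Living: Fahad, Widad, Hamid, Zuhair, Dalia, Hanan, Farouk, Umar, and Karim — each takes 1/9.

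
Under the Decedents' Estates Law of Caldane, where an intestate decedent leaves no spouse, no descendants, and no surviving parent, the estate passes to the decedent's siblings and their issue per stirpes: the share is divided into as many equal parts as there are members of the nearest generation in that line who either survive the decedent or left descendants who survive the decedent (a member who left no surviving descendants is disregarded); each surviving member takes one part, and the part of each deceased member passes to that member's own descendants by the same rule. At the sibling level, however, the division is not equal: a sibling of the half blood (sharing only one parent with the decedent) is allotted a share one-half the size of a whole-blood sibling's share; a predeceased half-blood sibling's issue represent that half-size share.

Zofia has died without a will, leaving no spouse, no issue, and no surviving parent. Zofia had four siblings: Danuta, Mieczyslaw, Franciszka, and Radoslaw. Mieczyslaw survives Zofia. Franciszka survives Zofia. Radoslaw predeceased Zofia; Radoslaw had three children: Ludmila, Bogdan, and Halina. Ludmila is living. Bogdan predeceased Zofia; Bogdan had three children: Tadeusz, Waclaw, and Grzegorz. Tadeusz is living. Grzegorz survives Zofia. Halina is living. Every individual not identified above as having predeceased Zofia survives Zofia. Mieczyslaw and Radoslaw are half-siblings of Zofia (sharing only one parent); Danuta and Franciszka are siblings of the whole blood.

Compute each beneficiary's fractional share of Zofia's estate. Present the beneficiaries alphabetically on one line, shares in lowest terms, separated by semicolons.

No spouse, descendants, or parent survives, so the estate passes to Zofia's siblings per stirpes.
Half-blood siblings count for one-half the weight of whole-blood siblings at the initial division.
Dividing 1 in proportion to weights (total weight 3): Danuta (weight 1) → 1/3; Mieczyslaw (weight 1/2) → 1/6; Franciszka (weight 1) → 1/3; Radoslaw (weight 1/2) → 1/6.
Danuta is living and takes 1/3.
Mieczyslaw is living and takes 1/6.
Franciszka is living and takes 1/3.
Radoslaw predeceased; the 1/6 allotted to Radoslaw's branch passes to Radoslaw's issue by representation.
The 1/6 is divided into 3 equal shares of 1/18 among Ludmila, Bogdan, Halina.
Ludmila is living and takes 1/18.
Bogdan predeceased; the 1/18 allotted to Bogdan's branch passes to Bogdan's issue by representation.
The 1/18 is divided into 3 equal shares of 1/54 among Tadeusz, Waclaw, Grzegorz.
Tadeusz is living and takes 1/54.
Waclaw is living and takes 1/54.
Grzegorz is living and takes 1/54.
Halina is living and takes 1/18.

Danuta 1/3; Franciszka 1/3; Grzegorz 1/54; Halina 1/18; Ludmila 1/18; Mieczyslaw 1/6; Tadeusz 1/54; Waclaw 1/54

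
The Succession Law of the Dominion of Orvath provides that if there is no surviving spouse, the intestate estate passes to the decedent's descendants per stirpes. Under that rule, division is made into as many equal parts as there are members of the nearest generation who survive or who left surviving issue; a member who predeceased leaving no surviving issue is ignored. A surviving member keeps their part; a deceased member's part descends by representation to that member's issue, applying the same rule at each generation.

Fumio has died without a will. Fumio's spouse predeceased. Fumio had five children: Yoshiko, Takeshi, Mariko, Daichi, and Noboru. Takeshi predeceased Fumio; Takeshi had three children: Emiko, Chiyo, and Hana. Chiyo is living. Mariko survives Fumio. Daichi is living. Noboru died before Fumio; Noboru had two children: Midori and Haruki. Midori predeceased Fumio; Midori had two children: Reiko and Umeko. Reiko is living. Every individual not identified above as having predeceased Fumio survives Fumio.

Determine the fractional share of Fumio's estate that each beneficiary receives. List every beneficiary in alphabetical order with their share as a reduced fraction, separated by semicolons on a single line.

Chiyo 1/15; Daichi 1/5; Emiko 1/15; Hana 1/15; Haruki 1/10; Mariko 1/5; Reiko 1/20; Umeko 1/20; Yoshiko 1/5

There is no surviving spouse, so the entire estate passes to Fumio's descendants per stirpes.
The estate is divided into 5 equal shares of 1/5 among Yoshiko, Takeshi, Mariko, Daichi, Noboru.
Yoshiko is living and takes 1/5.
Takeshi predeceased; the 1/5 allotted to Takeshi's branch passes to Takeshi's issue by representation.
The 1/5 is divided into 3 equal shares of 1/15 among Emiko, Chiyo, Hana.
Emiko is living and takes 1/15.
Chiyo is living and takes 1/15.
Hana is living and takes 1/15.
Mariko is living and takes 1/5.
Daichi is living and takes 1/5.
Noboru predeceased; the 1/5 allotted to Noboru's branch passes to Noboru's issue by representation.
The 1/5 is divided into 2 equal shares of 1/10 among Midori, Haruki.
Midori predeceased; the 1/10 allotted to Midori's branch passes to Midori's issue by representation.
The 1/10 is divided into 2 equal shares of 1/20 among Reiko, Umeko.
Reiko is living and takes 1/20.
Umeko is living and takes 1/20.
Haruki is living and takes 1/10.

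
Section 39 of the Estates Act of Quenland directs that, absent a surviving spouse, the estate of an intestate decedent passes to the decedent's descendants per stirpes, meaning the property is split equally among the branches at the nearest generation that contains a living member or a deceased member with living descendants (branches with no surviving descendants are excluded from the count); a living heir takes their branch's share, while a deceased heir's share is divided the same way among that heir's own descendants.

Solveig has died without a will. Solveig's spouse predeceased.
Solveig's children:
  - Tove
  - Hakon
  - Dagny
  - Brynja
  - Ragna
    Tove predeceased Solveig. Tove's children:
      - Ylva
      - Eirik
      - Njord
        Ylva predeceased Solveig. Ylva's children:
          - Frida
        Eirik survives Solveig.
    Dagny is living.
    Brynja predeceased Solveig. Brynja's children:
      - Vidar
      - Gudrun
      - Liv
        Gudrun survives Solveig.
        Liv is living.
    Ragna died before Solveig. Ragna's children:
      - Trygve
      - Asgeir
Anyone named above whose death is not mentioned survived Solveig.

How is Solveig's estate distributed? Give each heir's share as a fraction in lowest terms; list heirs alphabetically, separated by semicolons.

There is no surviving spouse, so the entire estate passes to Solveig's descendants per stirpes.
The estate is divided into 5 equal shares of 1/5 among Tove, Hakon, Dagny, Brynja, Ragna.
Tove predeceased; the 1/5 allotted to Tove's branch passes to Tove's issue by representation.
The 1/5 is divided into 3 equal shares of 1/15 among Ylva, Eirik, Njord.
Ylva predeceased; the 1/15 allotted to Ylva's branch passes to Ylva's issue by representation.
Frida is the sole taker at this level and receives the full 1/15.
Eirik is living and takes 1/15.
Njord is living and takes 1/15.
Hakon is living and takes 1/5.
Dagny is living and takes 1/5.
Brynja predeceased; the 1/5 allotted to Brynja's branch passes to Brynja's issue by representation.
The 1/5 is divided into 3 equal shares of 1/15 among Vidar, Gudrun, Liv.
Vidar is living and takes 1/15.
Gudrun is living and takes 1/15.
Liv is living and takes 1/15.
Ragna predeceased; the 1/5 allotted to Ragna's branch passes to Ragna's issue by representation.
The 1/5 is divided into 2 equal shares of 1/10 among Trygve, Asgeir.
Trygve is living and takes 1/10.
Asgeir is living and takes 1/10.

Asgeir 1/10; Dagny 1/5; Eirik 1/15; Frida 1/15; Gudrun 1/15; Hakon 1/5; Liv 1/15; Njord 1/15; Trygve 1/10; Vidar 1/15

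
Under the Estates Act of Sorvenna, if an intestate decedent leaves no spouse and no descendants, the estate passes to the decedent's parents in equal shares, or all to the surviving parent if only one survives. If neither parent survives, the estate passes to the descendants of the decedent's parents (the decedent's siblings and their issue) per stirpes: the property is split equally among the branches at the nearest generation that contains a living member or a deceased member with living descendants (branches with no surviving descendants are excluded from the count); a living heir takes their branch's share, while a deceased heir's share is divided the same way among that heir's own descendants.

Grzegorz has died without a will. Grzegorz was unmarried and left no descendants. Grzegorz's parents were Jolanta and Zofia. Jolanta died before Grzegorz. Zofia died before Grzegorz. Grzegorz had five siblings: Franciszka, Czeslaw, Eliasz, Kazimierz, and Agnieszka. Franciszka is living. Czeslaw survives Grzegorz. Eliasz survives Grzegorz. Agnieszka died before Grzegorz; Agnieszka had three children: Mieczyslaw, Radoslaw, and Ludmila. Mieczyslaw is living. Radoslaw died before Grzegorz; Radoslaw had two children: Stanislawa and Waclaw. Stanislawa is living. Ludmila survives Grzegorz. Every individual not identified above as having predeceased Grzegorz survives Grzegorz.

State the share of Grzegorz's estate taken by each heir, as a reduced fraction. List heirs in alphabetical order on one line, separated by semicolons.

Czeslaw 1/5; Eliasz 1/5; Franciszka 1/5; Kazimierz 1/5; Ludmila 1/15; Mieczyslaw 1/15; Stanislawa 1/30; Waclaw 1/30

Neither parent survives and there are no descendants, so the estate passes to Grzegorz's siblings and their issue per stirpes.
The estate is divided into 5 equal shares of 1/5 among Franciszka, Czeslaw, Eliasz, Kazimierz, Agnieszka.
Franciszka is living and takes 1/5.
Czeslaw is living and takes 1/5.
Eliasz is living and takes 1/5.
Kazimierz is living and takes 1/5.
Agnieszka predeceased; the 1/5 allotted to Agnieszka's branch passes to Agnieszka's issue by representation.
The 1/5 is divided into 3 equal shares of 1/15 among Mieczyslaw, Radoslaw, Ludmila.
Mieczyslaw is living and takes 1/15.
Radoslaw predeceased; the 1/15 allotted to Radoslaw's branch passes to Radoslaw's issue by representation.
The 1/15 is divided into 2 equal shares of 1/30 among Stanislawa, Waclaw.
Stanislawa is living and takes 1/30.
Waclaw is living and takes 1/30.
Ludmila is living and takes 1/15.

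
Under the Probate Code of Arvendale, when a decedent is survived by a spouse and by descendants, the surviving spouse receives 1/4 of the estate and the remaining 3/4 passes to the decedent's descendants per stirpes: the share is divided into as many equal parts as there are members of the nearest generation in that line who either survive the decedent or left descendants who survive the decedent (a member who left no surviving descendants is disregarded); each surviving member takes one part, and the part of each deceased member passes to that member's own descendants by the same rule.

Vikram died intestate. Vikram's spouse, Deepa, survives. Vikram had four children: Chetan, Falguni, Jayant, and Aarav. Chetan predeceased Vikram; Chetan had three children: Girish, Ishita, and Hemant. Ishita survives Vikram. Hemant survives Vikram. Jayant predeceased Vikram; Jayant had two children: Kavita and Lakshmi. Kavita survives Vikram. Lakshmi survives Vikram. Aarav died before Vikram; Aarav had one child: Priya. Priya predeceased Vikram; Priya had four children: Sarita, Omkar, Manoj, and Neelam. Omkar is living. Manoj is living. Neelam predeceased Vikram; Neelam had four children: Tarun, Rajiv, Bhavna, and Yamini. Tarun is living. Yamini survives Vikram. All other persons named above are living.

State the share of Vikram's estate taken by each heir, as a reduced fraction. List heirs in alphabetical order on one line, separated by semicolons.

Bhavna 3/256; Deepa 1/4; Falguni 3/16; Girish 1/16; Hemant 1/16; Ishita 1/16; Kavita 3/32; Lakshmi 3/32; Manoj 3/64; Omkar 3/64; Rajiv 3/256; Sarita 3/64; Tarun 3/256; Yamini 3/256

Deepa, as surviving spouse, takes 1/4.
The remaining 3/4 passes to Vikram's descendants per stirpes.
The 3/4 is divided into 4 equal shares of 3/16 among Chetan, Falguni, Jayant, Aarav.
Chetan predeceased; the 3/16 allotted to Chetan's branch passes to Chetan's issue by representation.
The 3/16 is divided into 3 equal shares of 1/16 among Girish, Ishita, Hemant.
Girish is living and takes 1/16.
Ishita is living and takes 1/16.
Hemant is living and takes 1/16.
Falguni is living and takes 3/16.
Jayant predeceased; the 3/16 allotted to Jayant's branch passes to Jayant's issue by representation.
The 3/16 is divided into 2 equal shares of 3/32 among Kavita, Lakshmi.
Kavita is living and takes 3/32.
Lakshmi is living and takes 3/32.
Aarav predeceased; the 3/16 allotted to Aarav's branch passes to Aarav's issue by representation.
Priya's line is the sole branch at this level, so the full 3/16 passes to Priya's issue by representation.
The 3/16 is divided into 4 equal shares of 3/64 among Sarita, Omkar, Manoj, Neelam.
Sarita is living and takes 3/64.
Omkar is living and takes 3/64.
Manoj is living and takes 3/64.
Neelam predeceased; the 3/64 allotted to Neelam's branch passes to Neelam's issue by representation.
The 3/64 is divided into 4 equal shares of 3/256 among Tarun, Rajiv, Bhavna, Yamini.
Tarun is living and takes 3/256.
Rajiv is living and takes 3/256.
Bhavna is living and takes 3/256.
Yamini is living and takes 3/256.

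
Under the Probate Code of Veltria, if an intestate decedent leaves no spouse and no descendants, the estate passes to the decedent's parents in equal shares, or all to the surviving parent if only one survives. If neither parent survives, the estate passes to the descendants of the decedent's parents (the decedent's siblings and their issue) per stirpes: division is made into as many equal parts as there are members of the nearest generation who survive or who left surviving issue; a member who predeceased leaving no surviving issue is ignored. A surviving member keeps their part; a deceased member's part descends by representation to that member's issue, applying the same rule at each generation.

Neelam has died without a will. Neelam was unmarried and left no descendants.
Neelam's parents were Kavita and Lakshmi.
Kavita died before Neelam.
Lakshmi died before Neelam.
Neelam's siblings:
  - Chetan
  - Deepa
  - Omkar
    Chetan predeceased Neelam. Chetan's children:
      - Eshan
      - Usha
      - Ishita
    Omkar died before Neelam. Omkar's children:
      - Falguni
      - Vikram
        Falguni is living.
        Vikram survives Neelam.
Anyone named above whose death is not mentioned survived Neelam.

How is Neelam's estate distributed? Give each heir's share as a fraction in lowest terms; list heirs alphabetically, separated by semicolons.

Neither parent survives and there are no descendants, so the estate passes to Neelam's siblings and their issue per stirpes.
The estate is divided into 3 equal shares of 1/3 among Chetan, Deepa, Omkar.
Chetan predeceased; the 1/3 allotted to Chetan's branch passes to Chetan's issue by representation.
The 1/3 is divided into 3 equal shares of 1/9 among Eshan, Usha, Ishita.
Eshan is living and takes 1/9.
Usha is living and takes 1/9.
Ishita is living and takes 1/9.
Deepa is living and takes 1/3.
Omkar predeceased; the 1/3 allotted to Omkar's branch passes to Omkar's issue by representation.
The 1/3 is divided into 2 equal shares of 1/6 among Falguni, Vikram.
Falguni is living and takes 1/6.
Vikram is living and takes 1/6.

Deepa 1/3; Eshan 1/9; Falguni 1/6; Ishita 1/9; Usha 1/9; Vikram 1/6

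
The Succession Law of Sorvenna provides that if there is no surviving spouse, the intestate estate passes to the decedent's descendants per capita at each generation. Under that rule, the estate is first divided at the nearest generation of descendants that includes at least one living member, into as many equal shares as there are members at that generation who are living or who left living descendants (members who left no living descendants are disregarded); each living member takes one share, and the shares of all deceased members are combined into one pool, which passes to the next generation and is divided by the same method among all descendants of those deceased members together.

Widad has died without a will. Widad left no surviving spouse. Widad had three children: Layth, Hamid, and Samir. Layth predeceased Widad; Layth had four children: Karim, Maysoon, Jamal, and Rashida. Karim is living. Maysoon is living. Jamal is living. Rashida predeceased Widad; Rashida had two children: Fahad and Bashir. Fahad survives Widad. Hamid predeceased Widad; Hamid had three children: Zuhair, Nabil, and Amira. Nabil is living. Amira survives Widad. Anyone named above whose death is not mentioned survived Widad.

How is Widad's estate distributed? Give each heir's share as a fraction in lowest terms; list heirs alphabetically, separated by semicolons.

There is no surviving spouse, so the entire estate passes to Widad's descendants per capita at each generation.
At generation 1 (Layth, Hamid, Samir) there are 3 shares of (1)/3 = 1/3 each.
Living: Samir — each takes 1/3.
Deceased: Layth and Hamid. Their combined 2/3 is pooled and carried to generation 2.
At generation 2 (Karim, Maysoon, Jamal, Rashida, Zuhair, Nabil, Amira) there are 7 shares of (2/3)/7 = 2/21 each.
Living: Karim, Maysoon, Jamal, Zuhair, Nabil, and Amira — each takes 2/21.
Deceased: Rashida. That 2/21 share is carried to generation 3.
At generation 3 (Fahad, Bashir) there are 2 shares of (2/21)/2 = 1/21 each.
Living: Fahad and Bashir — each takes 1/21.

Amira 2/21; Bashir 1/21; Fahad 1/21; Jamal 2/21; Karim 2/21; Maysoon 2/21; Nabil 2/21; Samir 1/3; Zuhair 2/21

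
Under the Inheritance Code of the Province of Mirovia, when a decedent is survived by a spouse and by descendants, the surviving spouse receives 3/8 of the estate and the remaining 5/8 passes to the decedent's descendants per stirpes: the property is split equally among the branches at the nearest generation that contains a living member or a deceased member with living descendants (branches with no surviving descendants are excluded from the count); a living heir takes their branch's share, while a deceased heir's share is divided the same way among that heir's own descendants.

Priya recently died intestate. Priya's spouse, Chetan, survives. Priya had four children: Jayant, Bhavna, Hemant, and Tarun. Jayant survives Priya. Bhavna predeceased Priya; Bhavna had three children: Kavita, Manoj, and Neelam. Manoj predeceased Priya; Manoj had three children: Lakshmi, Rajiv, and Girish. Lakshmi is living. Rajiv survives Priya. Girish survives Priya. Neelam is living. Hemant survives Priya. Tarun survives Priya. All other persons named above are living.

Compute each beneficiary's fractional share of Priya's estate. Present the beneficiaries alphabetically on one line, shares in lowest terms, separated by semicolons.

Chetan, as surviving spouse, takes 3/8.
The remaining 5/8 passes to Priya's descendants per stirpes.
The 5/8 is divided into 4 equal shares of 5/32 among Jayant, Bhavna, Hemant, Tarun.
Jayant is living and takes 5/32.
Bhavna predeceased; the 5/32 allotted to Bhavna's branch passes to Bhavna's issue by representation.
The 5/32 is divided into 3 equal shares of 5/96 among Kavita, Manoj, Neelam.
Kavita is living and takes 5/96.
Manoj predeceased; the 5/96 allotted to Manoj's branch passes to Manoj's issue by representation.
The 5/96 is divided into 3 equal shares of 5/288 among Lakshmi, Rajiv, Girish.
Lakshmi is living and takes 5/288.
Rajiv is living and takes 5/288.
Girish is living and takes 5/288.
Neelam is living and takes 5/96.
Hemant is living and takes 5/32.
Tarun is living and takes 5/32.

Chetan 3/8; Girish 5/288; Hemant 5/32; Jayant 5/32; Kavita 5/96; Lakshmi 5/288; Neelam 5/96; Rajiv 5/288; Tarun 5/32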